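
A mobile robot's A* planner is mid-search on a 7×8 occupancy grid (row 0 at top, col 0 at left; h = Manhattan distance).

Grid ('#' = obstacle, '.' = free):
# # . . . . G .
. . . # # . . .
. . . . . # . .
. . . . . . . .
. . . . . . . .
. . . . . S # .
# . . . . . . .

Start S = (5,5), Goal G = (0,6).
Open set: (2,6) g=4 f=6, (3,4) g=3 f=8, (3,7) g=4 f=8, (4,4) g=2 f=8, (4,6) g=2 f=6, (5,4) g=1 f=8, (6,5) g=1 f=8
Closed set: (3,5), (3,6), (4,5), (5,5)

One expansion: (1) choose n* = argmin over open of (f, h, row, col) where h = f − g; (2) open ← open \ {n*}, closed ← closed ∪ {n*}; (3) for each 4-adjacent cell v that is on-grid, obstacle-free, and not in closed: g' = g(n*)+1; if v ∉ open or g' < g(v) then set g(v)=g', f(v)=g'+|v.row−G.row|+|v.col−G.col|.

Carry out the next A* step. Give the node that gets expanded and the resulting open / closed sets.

step 1: expand (2,6) (f=6, h=2) → closed; open now [(1,6) g=5 f=6, (2,7) g=5 f=8, (3,4) g=3 f=8, (3,7) g=4 f=8, (4,4) g=2 f=8, (4,6) g=2 f=6, (5,4) g=1 f=8, (6,5) g=1 f=8]

expanded=(2,6); open=[(1,6) g=5 f=6, (2,7) g=5 f=8, (3,4) g=3 f=8, (3,7) g=4 f=8, (4,4) g=2 f=8, (4,6) g=2 f=6, (5,4) g=1 f=8, (6,5) g=1 f=8]; closed=[(2,6), (3,5), (3,6), (4,5), (5,5)]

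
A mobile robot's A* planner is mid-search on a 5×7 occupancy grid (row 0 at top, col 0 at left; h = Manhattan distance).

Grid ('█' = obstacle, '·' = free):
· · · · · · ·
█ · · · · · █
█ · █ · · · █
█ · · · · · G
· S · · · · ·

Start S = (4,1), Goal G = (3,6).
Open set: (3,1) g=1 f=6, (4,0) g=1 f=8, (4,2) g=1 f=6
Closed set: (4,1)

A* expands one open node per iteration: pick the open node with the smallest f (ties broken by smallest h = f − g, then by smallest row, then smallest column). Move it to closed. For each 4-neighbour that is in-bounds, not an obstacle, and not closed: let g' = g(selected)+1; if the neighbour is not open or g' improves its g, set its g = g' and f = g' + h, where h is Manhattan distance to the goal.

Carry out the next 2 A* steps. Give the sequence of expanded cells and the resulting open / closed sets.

step 1: expand (3,1) (f=6, h=5) → closed; open now [(2,1) g=2 f=8, (3,2) g=2 f=6, (4,0) g=1 f=8, (4,2) g=1 f=6]
step 2: expand (3,2) (f=6, h=4) → closed; open now [(2,1) g=2 f=8, (3,3) g=3 f=6, (4,0) g=1 f=8, (4,2) g=1 f=6]

order=[(3,1) → (3,2)]; open=[(2,1) g=2 f=8, (3,3) g=3 f=6, (4,0) g=1 f=8, (4,2) g=1 f=6]; closed=[(3,1), (3,2), (4,1)]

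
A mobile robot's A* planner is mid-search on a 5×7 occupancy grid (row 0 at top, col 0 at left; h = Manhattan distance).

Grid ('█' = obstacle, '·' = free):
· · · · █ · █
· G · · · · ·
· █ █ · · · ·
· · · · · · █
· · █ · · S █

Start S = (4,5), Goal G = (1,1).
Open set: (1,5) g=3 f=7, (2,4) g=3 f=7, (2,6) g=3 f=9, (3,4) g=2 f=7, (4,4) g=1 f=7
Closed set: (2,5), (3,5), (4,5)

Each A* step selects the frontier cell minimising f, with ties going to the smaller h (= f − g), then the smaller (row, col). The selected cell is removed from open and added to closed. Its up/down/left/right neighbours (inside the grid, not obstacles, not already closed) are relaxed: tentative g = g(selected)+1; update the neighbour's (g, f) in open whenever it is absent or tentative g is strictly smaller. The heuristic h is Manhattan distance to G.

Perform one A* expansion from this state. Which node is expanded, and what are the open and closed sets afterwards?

step 1: expand (1,5) (f=7, h=4) → closed; open now [(0,5) g=4 f=9, (1,4) g=4 f=7, (1,6) g=4 f=9, (2,4) g=3 f=7, (2,6) g=3 f=9, (3,4) g=2 f=7, (4,4) g=1 f=7]

expanded=(1,5); open=[(0,5) g=4 f=9, (1,4) g=4 f=7, (1,6) g=4 f=9, (2,4) g=3 f=7, (2,6) g=3 f=9, (3,4) g=2 f=7, (4,4) g=1 f=7]; closed=[(1,5), (2,5), (3,5), (4,5)]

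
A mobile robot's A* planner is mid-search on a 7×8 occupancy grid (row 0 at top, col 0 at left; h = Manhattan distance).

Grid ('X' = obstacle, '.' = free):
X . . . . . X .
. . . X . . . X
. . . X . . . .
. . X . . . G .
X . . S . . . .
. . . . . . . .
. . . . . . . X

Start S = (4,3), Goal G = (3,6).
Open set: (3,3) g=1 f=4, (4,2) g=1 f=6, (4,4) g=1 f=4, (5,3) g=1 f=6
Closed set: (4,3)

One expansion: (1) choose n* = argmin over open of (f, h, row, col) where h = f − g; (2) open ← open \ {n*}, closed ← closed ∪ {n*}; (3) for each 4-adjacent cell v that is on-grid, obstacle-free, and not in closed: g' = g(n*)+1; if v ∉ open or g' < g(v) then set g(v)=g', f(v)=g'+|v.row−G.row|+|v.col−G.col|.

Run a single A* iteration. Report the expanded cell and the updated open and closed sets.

expanded=(3,3); open=[(3,4) g=2 f=4, (4,2) g=1 f=6, (4,4) g=1 f=4, (5,3) g=1 f=6]; closed=[(3,3), (4,3)]

step 1: expand (3,3) (f=4, h=3) → closed; open now [(3,4) g=2 f=4, (4,2) g=1 f=6, (4,4) g=1 f=4, (5,3) g=1 f=6]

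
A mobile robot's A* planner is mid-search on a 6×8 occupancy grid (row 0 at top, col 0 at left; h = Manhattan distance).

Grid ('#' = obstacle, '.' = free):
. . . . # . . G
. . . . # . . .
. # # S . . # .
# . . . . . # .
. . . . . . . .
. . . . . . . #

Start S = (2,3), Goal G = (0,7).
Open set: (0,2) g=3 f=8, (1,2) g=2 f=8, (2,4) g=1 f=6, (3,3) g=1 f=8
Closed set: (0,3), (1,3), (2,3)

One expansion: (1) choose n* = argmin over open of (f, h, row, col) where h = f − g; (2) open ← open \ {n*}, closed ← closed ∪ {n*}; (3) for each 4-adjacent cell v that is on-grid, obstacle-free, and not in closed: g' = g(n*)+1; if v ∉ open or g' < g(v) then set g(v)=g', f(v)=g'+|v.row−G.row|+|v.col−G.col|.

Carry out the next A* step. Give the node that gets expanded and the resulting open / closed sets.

expanded=(2,4); open=[(0,2) g=3 f=8, (1,2) g=2 f=8, (2,5) g=2 f=6, (3,3) g=1 f=8, (3,4) g=2 f=8]; closed=[(0,3), (1,3), (2,3), (2,4)]

step 1: expand (2,4) (f=6, h=5) → closed; open now [(0,2) g=3 f=8, (1,2) g=2 f=8, (2,5) g=2 f=6, (3,3) g=1 f=8, (3,4) g=2 f=8]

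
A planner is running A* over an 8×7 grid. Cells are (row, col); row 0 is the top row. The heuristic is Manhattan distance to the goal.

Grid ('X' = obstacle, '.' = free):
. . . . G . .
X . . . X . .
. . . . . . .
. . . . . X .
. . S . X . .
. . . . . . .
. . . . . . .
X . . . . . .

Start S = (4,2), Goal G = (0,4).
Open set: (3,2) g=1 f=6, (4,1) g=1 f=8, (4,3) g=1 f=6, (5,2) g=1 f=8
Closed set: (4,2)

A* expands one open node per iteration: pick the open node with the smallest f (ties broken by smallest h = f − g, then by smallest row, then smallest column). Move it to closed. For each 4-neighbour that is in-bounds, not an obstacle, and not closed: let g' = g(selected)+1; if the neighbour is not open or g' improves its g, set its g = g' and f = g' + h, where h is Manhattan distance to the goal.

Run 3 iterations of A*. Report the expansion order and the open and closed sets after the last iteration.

step 1: expand (3,2) (f=6, h=5) → closed; open now [(2,2) g=2 f=6, (3,1) g=2 f=8, (3,3) g=2 f=6, (4,1) g=1 f=8, (4,3) g=1 f=6, (5,2) g=1 f=8]
step 2: expand (2,2) (f=6, h=4) → closed; open now [(1,2) g=3 f=6, (2,1) g=3 f=8, (2,3) g=3 f=6, (3,1) g=2 f=8, (3,3) g=2 f=6, (4,1) g=1 f=8, (4,3) g=1 f=6, (5,2) g=1 f=8]
step 3: expand (1,2) (f=6, h=3) → closed; open now [(0,2) g=4 f=6, (1,1) g=4 f=8, (1,3) g=4 f=6, (2,1) g=3 f=8, (2,3) g=3 f=6, (3,1) g=2 f=8, (3,3) g=2 f=6, (4,1) g=1 f=8, (4,3) g=1 f=6, (5,2) g=1 f=8]

order=[(3,2) → (2,2) → (1,2)]; open=[(0,2) g=4 f=6, (1,1) g=4 f=8, (1,3) g=4 f=6, (2,1) g=3 f=8, (2,3) g=3 f=6, (3,1) g=2 f=8, (3,3) g=2 f=6, (4,1) g=1 f=8, (4,3) g=1 f=6, (5,2) g=1 f=8]; closed=[(1,2), (2,2), (3,2), (4,2)]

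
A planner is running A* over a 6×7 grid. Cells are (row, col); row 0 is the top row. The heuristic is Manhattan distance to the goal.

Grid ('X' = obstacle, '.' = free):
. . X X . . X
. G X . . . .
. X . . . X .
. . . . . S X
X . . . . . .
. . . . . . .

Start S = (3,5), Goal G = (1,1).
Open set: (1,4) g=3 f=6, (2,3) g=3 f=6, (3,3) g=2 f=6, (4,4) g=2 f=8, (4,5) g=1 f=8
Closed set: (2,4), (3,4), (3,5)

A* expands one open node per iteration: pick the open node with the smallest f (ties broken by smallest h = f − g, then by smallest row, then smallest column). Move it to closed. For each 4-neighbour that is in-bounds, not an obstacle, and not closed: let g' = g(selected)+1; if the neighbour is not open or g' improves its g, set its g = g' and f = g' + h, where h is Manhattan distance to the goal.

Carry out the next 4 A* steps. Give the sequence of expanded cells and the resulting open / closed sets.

order=[(1,4) → (1,3) → (2,3) → (2,2)]; open=[(0,4) g=4 f=8, (1,5) g=4 f=8, (3,2) g=5 f=8, (3,3) g=2 f=6, (4,4) g=2 f=8, (4,5) g=1 f=8]; closed=[(1,3), (1,4), (2,2), (2,3), (2,4), (3,4), (3,5)]

step 1: expand (1,4) (f=6, h=3) → closed; open now [(0,4) g=4 f=8, (1,3) g=4 f=6, (1,5) g=4 f=8, (2,3) g=3 f=6, (3,3) g=2 f=6, (4,4) g=2 f=8, (4,5) g=1 f=8]
step 2: expand (1,3) (f=6, h=2) → closed; open now [(0,4) g=4 f=8, (1,5) g=4 f=8, (2,3) g=3 f=6, (3,3) g=2 f=6, (4,4) g=2 f=8, (4,5) g=1 f=8]
step 3: expand (2,3) (f=6, h=3) → closed; open now [(0,4) g=4 f=8, (1,5) g=4 f=8, (2,2) g=4 f=6, (3,3) g=2 f=6, (4,4) g=2 f=8, (4,5) g=1 f=8]
step 4: expand (2,2) (f=6, h=2) → closed; open now [(0,4) g=4 f=8, (1,5) g=4 f=8, (3,2) g=5 f=8, (3,3) g=2 f=6, (4,4) g=2 f=8, (4,5) g=1 f=8]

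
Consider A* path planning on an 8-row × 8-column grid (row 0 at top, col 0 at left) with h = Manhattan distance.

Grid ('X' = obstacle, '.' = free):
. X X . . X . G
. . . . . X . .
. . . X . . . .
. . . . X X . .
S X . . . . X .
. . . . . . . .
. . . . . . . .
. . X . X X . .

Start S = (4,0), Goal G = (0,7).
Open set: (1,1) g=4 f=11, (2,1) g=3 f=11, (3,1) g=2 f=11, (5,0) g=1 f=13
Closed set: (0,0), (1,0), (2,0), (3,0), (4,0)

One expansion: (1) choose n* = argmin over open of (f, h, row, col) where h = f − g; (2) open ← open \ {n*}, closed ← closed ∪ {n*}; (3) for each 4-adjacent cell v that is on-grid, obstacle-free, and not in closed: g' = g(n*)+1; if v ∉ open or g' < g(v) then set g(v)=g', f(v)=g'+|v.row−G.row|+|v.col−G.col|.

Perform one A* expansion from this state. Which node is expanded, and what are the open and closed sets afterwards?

expanded=(1,1); open=[(1,2) g=5 f=11, (2,1) g=3 f=11, (3,1) g=2 f=11, (5,0) g=1 f=13]; closed=[(0,0), (1,0), (1,1), (2,0), (3,0), (4,0)]

step 1: expand (1,1) (f=11, h=7) → closed; open now [(1,2) g=5 f=11, (2,1) g=3 f=11, (3,1) g=2 f=11, (5,0) g=1 f=13]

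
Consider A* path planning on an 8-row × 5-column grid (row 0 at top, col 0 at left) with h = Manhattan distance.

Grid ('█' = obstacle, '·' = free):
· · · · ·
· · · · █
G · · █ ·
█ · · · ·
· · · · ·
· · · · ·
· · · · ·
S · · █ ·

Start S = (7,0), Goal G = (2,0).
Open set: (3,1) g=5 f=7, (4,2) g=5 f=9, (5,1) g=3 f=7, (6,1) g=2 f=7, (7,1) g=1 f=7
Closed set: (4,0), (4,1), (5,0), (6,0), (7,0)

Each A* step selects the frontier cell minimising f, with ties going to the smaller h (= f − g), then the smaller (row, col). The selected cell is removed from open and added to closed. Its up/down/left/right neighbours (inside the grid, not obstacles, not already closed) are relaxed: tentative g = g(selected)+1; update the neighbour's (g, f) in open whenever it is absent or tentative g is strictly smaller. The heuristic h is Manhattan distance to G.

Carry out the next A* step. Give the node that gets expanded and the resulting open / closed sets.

step 1: expand (3,1) (f=7, h=2) → closed; open now [(2,1) g=6 f=7, (3,2) g=6 f=9, (4,2) g=5 f=9, (5,1) g=3 f=7, (6,1) g=2 f=7, (7,1) g=1 f=7]

expanded=(3,1); open=[(2,1) g=6 f=7, (3,2) g=6 f=9, (4,2) g=5 f=9, (5,1) g=3 f=7, (6,1) g=2 f=7, (7,1) g=1 f=7]; closed=[(3,1), (4,0), (4,1), (5,0), (6,0), (7,0)]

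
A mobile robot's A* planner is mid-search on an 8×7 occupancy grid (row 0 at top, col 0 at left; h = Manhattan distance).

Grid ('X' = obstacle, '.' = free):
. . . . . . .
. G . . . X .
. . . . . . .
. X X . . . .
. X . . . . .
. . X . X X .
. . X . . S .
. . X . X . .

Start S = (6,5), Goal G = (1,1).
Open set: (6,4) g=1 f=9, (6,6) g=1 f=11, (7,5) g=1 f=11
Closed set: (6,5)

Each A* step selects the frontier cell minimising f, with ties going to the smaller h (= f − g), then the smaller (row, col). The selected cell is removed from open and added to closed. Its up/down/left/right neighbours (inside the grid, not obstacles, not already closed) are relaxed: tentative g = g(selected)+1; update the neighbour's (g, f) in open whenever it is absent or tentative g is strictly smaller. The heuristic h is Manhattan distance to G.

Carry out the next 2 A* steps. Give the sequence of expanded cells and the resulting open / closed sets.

order=[(6,4) → (6,3)]; open=[(5,3) g=3 f=9, (6,6) g=1 f=11, (7,3) g=3 f=11, (7,5) g=1 f=11]; closed=[(6,3), (6,4), (6,5)]

step 1: expand (6,4) (f=9, h=8) → closed; open now [(6,3) g=2 f=9, (6,6) g=1 f=11, (7,5) g=1 f=11]
step 2: expand (6,3) (f=9, h=7) → closed; open now [(5,3) g=3 f=9, (6,6) g=1 f=11, (7,3) g=3 f=11, (7,5) g=1 f=11]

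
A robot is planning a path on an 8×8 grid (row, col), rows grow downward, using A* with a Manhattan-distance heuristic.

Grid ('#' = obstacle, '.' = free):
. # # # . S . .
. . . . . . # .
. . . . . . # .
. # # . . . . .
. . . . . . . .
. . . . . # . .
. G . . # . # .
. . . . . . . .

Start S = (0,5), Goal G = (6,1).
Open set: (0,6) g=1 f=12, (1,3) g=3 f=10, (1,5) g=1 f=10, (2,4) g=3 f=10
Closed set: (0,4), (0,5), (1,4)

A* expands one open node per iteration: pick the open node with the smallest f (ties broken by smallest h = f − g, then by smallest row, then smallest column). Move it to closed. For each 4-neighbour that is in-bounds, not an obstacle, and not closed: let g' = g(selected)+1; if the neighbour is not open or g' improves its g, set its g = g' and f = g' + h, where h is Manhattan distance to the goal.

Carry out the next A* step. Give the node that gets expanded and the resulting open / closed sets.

expanded=(1,3); open=[(0,6) g=1 f=12, (1,2) g=4 f=10, (1,5) g=1 f=10, (2,3) g=4 f=10, (2,4) g=3 f=10]; closed=[(0,4), (0,5), (1,3), (1,4)]

step 1: expand (1,3) (f=10, h=7) → closed; open now [(0,6) g=1 f=12, (1,2) g=4 f=10, (1,5) g=1 f=10, (2,3) g=4 f=10, (2,4) g=3 f=10]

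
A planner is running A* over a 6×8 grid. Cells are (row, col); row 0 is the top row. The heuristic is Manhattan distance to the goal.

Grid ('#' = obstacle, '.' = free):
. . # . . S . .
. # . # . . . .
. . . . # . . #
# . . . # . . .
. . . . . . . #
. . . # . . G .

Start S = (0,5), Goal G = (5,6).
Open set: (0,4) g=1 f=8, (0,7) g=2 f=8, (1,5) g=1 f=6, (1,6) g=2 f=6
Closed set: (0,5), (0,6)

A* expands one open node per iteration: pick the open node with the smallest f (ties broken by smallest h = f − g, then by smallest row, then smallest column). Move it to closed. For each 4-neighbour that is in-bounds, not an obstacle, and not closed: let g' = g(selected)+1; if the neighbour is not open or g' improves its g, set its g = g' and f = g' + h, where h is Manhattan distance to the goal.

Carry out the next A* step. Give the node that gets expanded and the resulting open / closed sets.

step 1: expand (1,6) (f=6, h=4) → closed; open now [(0,4) g=1 f=8, (0,7) g=2 f=8, (1,5) g=1 f=6, (1,7) g=3 f=8, (2,6) g=3 f=6]

expanded=(1,6); open=[(0,4) g=1 f=8, (0,7) g=2 f=8, (1,5) g=1 f=6, (1,7) g=3 f=8, (2,6) g=3 f=6]; closed=[(0,5), (0,6), (1,6)]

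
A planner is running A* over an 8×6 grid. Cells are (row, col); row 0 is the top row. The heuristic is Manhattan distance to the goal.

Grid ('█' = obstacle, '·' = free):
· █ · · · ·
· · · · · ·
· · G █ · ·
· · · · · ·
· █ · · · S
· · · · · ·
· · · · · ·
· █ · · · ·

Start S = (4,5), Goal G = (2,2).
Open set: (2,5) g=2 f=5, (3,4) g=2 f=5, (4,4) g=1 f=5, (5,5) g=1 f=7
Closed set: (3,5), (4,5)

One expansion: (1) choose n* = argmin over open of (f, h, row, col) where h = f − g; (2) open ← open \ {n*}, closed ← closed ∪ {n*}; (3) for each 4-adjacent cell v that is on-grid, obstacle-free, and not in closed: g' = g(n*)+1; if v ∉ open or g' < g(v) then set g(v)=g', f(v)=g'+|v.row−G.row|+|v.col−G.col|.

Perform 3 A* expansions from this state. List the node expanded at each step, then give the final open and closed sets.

order=[(2,5) → (2,4) → (3,4)]; open=[(1,4) g=4 f=7, (1,5) g=3 f=7, (3,3) g=3 f=5, (4,4) g=1 f=5, (5,5) g=1 f=7]; closed=[(2,4), (2,5), (3,4), (3,5), (4,5)]

step 1: expand (2,5) (f=5, h=3) → closed; open now [(1,5) g=3 f=7, (2,4) g=3 f=5, (3,4) g=2 f=5, (4,4) g=1 f=5, (5,5) g=1 f=7]
step 2: expand (2,4) (f=5, h=2) → closed; open now [(1,4) g=4 f=7, (1,5) g=3 f=7, (3,4) g=2 f=5, (4,4) g=1 f=5, (5,5) g=1 f=7]
step 3: expand (3,4) (f=5, h=3) → closed; open now [(1,4) g=4 f=7, (1,5) g=3 f=7, (3,3) g=3 f=5, (4,4) g=1 f=5, (5,5) g=1 f=7]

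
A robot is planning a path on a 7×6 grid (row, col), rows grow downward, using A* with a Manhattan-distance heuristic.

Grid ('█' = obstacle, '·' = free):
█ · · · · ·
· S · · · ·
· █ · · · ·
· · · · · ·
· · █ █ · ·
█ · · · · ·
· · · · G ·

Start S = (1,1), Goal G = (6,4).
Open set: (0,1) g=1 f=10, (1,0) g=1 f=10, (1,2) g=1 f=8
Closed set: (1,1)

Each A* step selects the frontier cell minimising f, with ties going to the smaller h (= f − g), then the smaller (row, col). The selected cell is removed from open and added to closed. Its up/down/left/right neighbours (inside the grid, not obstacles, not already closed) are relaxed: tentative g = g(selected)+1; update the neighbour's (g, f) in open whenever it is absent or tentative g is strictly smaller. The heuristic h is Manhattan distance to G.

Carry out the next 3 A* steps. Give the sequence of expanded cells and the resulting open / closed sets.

order=[(1,2) → (1,3) → (1,4)]; open=[(0,1) g=1 f=10, (0,2) g=2 f=10, (0,3) g=3 f=10, (0,4) g=4 f=10, (1,0) g=1 f=10, (1,5) g=4 f=10, (2,2) g=2 f=8, (2,3) g=3 f=8, (2,4) g=4 f=8]; closed=[(1,1), (1,2), (1,3), (1,4)]

step 1: expand (1,2) (f=8, h=7) → closed; open now [(0,1) g=1 f=10, (0,2) g=2 f=10, (1,0) g=1 f=10, (1,3) g=2 f=8, (2,2) g=2 f=8]
step 2: expand (1,3) (f=8, h=6) → closed; open now [(0,1) g=1 f=10, (0,2) g=2 f=10, (0,3) g=3 f=10, (1,0) g=1 f=10, (1,4) g=3 f=8, (2,2) g=2 f=8, (2,3) g=3 f=8]
step 3: expand (1,4) (f=8, h=5) → closed; open now [(0,1) g=1 f=10, (0,2) g=2 f=10, (0,3) g=3 f=10, (0,4) g=4 f=10, (1,0) g=1 f=10, (1,5) g=4 f=10, (2,2) g=2 f=8, (2,3) g=3 f=8, (2,4) g=4 f=8]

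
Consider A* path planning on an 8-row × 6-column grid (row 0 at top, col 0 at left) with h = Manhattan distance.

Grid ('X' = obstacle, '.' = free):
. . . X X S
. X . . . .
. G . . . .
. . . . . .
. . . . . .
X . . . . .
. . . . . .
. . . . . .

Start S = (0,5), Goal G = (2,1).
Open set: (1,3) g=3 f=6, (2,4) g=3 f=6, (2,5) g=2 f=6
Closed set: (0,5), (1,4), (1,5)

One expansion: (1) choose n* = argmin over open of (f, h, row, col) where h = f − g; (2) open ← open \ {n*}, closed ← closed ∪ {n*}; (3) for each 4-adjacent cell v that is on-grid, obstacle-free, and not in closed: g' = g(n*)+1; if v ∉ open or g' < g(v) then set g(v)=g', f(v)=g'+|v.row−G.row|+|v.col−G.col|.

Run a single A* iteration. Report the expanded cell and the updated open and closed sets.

step 1: expand (1,3) (f=6, h=3) → closed; open now [(1,2) g=4 f=6, (2,3) g=4 f=6, (2,4) g=3 f=6, (2,5) g=2 f=6]

expanded=(1,3); open=[(1,2) g=4 f=6, (2,3) g=4 f=6, (2,4) g=3 f=6, (2,5) g=2 f=6]; closed=[(0,5), (1,3), (1,4), (1,5)]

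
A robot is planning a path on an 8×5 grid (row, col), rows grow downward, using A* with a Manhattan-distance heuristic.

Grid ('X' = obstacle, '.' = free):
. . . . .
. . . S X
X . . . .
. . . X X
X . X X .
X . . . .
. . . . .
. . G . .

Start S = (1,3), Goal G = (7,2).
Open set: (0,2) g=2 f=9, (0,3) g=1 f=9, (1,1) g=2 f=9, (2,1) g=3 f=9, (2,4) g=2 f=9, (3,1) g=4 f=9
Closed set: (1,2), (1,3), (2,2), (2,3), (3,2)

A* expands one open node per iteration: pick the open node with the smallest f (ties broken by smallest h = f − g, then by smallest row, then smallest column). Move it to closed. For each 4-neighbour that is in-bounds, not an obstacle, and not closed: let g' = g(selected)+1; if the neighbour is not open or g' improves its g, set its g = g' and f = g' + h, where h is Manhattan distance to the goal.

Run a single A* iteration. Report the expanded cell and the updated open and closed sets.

step 1: expand (3,1) (f=9, h=5) → closed; open now [(0,2) g=2 f=9, (0,3) g=1 f=9, (1,1) g=2 f=9, (2,1) g=3 f=9, (2,4) g=2 f=9, (3,0) g=5 f=11, (4,1) g=5 f=9]

expanded=(3,1); open=[(0,2) g=2 f=9, (0,3) g=1 f=9, (1,1) g=2 f=9, (2,1) g=3 f=9, (2,4) g=2 f=9, (3,0) g=5 f=11, (4,1) g=5 f=9]; closed=[(1,2), (1,3), (2,2), (2,3), (3,1), (3,2)]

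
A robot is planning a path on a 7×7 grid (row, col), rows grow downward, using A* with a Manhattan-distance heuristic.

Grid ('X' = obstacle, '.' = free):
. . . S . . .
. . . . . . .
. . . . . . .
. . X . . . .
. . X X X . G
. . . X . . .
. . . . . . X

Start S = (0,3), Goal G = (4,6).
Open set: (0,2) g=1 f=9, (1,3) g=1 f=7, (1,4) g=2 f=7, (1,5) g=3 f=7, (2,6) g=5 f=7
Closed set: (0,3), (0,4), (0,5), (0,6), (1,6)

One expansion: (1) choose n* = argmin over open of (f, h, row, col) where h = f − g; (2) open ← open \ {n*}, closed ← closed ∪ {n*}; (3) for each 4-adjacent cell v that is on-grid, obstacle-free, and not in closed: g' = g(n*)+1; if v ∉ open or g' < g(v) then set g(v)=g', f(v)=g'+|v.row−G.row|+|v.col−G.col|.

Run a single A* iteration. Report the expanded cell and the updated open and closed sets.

step 1: expand (2,6) (f=7, h=2) → closed; open now [(0,2) g=1 f=9, (1,3) g=1 f=7, (1,4) g=2 f=7, (1,5) g=3 f=7, (2,5) g=6 f=9, (3,6) g=6 f=7]

expanded=(2,6); open=[(0,2) g=1 f=9, (1,3) g=1 f=7, (1,4) g=2 f=7, (1,5) g=3 f=7, (2,5) g=6 f=9, (3,6) g=6 f=7]; closed=[(0,3), (0,4), (0,5), (0,6), (1,6), (2,6)]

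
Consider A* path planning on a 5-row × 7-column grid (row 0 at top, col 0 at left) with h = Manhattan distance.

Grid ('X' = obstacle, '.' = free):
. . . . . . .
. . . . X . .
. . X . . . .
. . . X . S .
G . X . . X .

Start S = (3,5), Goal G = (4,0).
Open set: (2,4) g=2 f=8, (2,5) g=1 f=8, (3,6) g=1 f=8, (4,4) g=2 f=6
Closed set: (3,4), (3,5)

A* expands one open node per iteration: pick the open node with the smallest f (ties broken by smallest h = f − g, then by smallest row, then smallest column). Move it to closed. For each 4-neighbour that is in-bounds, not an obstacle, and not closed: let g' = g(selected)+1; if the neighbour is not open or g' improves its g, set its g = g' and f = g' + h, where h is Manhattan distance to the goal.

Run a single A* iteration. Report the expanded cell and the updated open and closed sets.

step 1: expand (4,4) (f=6, h=4) → closed; open now [(2,4) g=2 f=8, (2,5) g=1 f=8, (3,6) g=1 f=8, (4,3) g=3 f=6]

expanded=(4,4); open=[(2,4) g=2 f=8, (2,5) g=1 f=8, (3,6) g=1 f=8, (4,3) g=3 f=6]; closed=[(3,4), (3,5), (4,4)]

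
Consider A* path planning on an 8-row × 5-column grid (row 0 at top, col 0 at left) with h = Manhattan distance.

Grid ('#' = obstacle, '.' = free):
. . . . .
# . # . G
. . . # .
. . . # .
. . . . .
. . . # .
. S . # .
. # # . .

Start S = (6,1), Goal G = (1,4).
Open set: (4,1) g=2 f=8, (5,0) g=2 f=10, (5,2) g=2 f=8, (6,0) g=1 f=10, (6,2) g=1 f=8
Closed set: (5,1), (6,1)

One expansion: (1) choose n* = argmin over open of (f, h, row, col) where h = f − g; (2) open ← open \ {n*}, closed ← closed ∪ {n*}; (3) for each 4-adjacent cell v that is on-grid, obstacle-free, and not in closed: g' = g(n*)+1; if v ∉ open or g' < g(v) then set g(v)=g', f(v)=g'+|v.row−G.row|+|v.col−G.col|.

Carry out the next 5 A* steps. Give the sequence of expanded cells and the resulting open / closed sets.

order=[(4,1) → (3,1) → (2,1) → (1,1) → (2,2)]; open=[(0,1) g=6 f=10, (2,0) g=5 f=10, (3,0) g=4 f=10, (3,2) g=4 f=8, (4,0) g=3 f=10, (4,2) g=3 f=8, (5,0) g=2 f=10, (5,2) g=2 f=8, (6,0) g=1 f=10, (6,2) g=1 f=8]; closed=[(1,1), (2,1), (2,2), (3,1), (4,1), (5,1), (6,1)]

step 1: expand (4,1) (f=8, h=6) → closed; open now [(3,1) g=3 f=8, (4,0) g=3 f=10, (4,2) g=3 f=8, (5,0) g=2 f=10, (5,2) g=2 f=8, (6,0) g=1 f=10, (6,2) g=1 f=8]
step 2: expand (3,1) (f=8, h=5) → closed; open now [(2,1) g=4 f=8, (3,0) g=4 f=10, (3,2) g=4 f=8, (4,0) g=3 f=10, (4,2) g=3 f=8, (5,0) g=2 f=10, (5,2) g=2 f=8, (6,0) g=1 f=10, (6,2) g=1 f=8]
step 3: expand (2,1) (f=8, h=4) → closed; open now [(1,1) g=5 f=8, (2,0) g=5 f=10, (2,2) g=5 f=8, (3,0) g=4 f=10, (3,2) g=4 f=8, (4,0) g=3 f=10, (4,2) g=3 f=8, (5,0) g=2 f=10, (5,2) g=2 f=8, (6,0) g=1 f=10, (6,2) g=1 f=8]
step 4: expand (1,1) (f=8, h=3) → closed; open now [(0,1) g=6 f=10, (2,0) g=5 f=10, (2,2) g=5 f=8, (3,0) g=4 f=10, (3,2) g=4 f=8, (4,0) g=3 f=10, (4,2) g=3 f=8, (5,0) g=2 f=10, (5,2) g=2 f=8, (6,0) g=1 f=10, (6,2) g=1 f=8]
step 5: expand (2,2) (f=8, h=3) → closed; open now [(0,1) g=6 f=10, (2,0) g=5 f=10, (3,0) g=4 f=10, (3,2) g=4 f=8, (4,0) g=3 f=10, (4,2) g=3 f=8, (5,0) g=2 f=10, (5,2) g=2 f=8, (6,0) g=1 f=10, (6,2) g=1 f=8]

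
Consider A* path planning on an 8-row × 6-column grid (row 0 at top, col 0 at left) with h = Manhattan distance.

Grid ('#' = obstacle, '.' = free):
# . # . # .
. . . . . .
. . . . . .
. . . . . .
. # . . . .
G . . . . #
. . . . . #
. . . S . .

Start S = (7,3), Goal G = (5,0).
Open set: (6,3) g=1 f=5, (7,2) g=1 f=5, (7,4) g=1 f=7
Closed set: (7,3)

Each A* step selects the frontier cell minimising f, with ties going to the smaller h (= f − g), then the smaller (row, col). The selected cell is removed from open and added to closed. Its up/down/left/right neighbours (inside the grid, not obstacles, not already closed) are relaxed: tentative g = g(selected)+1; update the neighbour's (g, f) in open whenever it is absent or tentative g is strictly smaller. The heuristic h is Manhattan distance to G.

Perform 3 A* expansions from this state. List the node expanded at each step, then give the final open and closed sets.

order=[(6,3) → (5,3) → (5,2)]; open=[(4,2) g=4 f=7, (4,3) g=3 f=7, (5,1) g=4 f=5, (5,4) g=3 f=7, (6,2) g=2 f=5, (6,4) g=2 f=7, (7,2) g=1 f=5, (7,4) g=1 f=7]; closed=[(5,2), (5,3), (6,3), (7,3)]

step 1: expand (6,3) (f=5, h=4) → closed; open now [(5,3) g=2 f=5, (6,2) g=2 f=5, (6,4) g=2 f=7, (7,2) g=1 f=5, (7,4) g=1 f=7]
step 2: expand (5,3) (f=5, h=3) → closed; open now [(4,3) g=3 f=7, (5,2) g=3 f=5, (5,4) g=3 f=7, (6,2) g=2 f=5, (6,4) g=2 f=7, (7,2) g=1 f=5, (7,4) g=1 f=7]
step 3: expand (5,2) (f=5, h=2) → closed; open now [(4,2) g=4 f=7, (4,3) g=3 f=7, (5,1) g=4 f=5, (5,4) g=3 f=7, (6,2) g=2 f=5, (6,4) g=2 f=7, (7,2) g=1 f=5, (7,4) g=1 f=7]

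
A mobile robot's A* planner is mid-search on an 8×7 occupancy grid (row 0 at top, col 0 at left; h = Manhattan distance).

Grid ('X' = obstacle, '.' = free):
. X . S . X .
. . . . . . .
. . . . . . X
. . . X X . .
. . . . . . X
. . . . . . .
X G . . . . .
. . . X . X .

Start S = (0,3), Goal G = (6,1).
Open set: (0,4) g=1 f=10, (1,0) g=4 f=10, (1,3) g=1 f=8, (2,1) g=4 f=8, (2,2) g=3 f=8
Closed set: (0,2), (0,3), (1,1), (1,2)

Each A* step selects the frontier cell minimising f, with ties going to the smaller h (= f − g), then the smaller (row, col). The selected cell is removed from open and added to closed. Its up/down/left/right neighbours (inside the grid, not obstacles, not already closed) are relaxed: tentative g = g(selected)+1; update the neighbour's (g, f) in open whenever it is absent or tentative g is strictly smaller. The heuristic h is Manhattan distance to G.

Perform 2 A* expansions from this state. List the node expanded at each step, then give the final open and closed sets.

order=[(2,1) → (3,1)]; open=[(0,4) g=1 f=10, (1,0) g=4 f=10, (1,3) g=1 f=8, (2,0) g=5 f=10, (2,2) g=3 f=8, (3,0) g=6 f=10, (3,2) g=6 f=10, (4,1) g=6 f=8]; closed=[(0,2), (0,3), (1,1), (1,2), (2,1), (3,1)]

step 1: expand (2,1) (f=8, h=4) → closed; open now [(0,4) g=1 f=10, (1,0) g=4 f=10, (1,3) g=1 f=8, (2,0) g=5 f=10, (2,2) g=3 f=8, (3,1) g=5 f=8]
step 2: expand (3,1) (f=8, h=3) → closed; open now [(0,4) g=1 f=10, (1,0) g=4 f=10, (1,3) g=1 f=8, (2,0) g=5 f=10, (2,2) g=3 f=8, (3,0) g=6 f=10, (3,2) g=6 f=10, (4,1) g=6 f=8]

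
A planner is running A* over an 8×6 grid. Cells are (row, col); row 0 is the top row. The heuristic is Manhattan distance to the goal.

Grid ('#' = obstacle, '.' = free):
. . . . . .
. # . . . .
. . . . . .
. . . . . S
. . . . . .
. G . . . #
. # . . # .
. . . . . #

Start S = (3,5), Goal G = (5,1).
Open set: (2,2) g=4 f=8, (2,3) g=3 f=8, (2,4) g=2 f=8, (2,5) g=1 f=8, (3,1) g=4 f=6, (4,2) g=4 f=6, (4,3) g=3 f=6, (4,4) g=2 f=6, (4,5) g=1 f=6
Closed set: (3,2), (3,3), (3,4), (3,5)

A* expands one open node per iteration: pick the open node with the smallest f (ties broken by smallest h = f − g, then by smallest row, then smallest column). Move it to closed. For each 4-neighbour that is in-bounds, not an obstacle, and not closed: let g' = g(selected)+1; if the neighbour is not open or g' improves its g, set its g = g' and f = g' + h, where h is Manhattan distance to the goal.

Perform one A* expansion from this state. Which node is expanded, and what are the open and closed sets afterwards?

step 1: expand (3,1) (f=6, h=2) → closed; open now [(2,1) g=5 f=8, (2,2) g=4 f=8, (2,3) g=3 f=8, (2,4) g=2 f=8, (2,5) g=1 f=8, (3,0) g=5 f=8, (4,1) g=5 f=6, (4,2) g=4 f=6, (4,3) g=3 f=6, (4,4) g=2 f=6, (4,5) g=1 f=6]

expanded=(3,1); open=[(2,1) g=5 f=8, (2,2) g=4 f=8, (2,3) g=3 f=8, (2,4) g=2 f=8, (2,5) g=1 f=8, (3,0) g=5 f=8, (4,1) g=5 f=6, (4,2) g=4 f=6, (4,3) g=3 f=6, (4,4) g=2 f=6, (4,5) g=1 f=6]; closed=[(3,1), (3,2), (3,3), (3,4), (3,5)]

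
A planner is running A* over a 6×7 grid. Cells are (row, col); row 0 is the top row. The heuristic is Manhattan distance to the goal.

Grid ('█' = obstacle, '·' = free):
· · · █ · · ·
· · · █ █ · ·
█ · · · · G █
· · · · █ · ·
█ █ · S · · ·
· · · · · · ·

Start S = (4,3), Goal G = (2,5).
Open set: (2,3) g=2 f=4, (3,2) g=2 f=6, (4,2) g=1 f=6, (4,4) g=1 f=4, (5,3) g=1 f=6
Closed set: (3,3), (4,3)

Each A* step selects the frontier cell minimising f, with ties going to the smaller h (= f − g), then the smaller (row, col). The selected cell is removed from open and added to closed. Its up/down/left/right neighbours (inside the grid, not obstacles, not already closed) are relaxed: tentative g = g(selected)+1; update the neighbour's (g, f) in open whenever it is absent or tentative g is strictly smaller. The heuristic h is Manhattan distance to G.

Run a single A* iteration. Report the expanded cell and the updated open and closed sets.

step 1: expand (2,3) (f=4, h=2) → closed; open now [(2,2) g=3 f=6, (2,4) g=3 f=4, (3,2) g=2 f=6, (4,2) g=1 f=6, (4,4) g=1 f=4, (5,3) g=1 f=6]

expanded=(2,3); open=[(2,2) g=3 f=6, (2,4) g=3 f=4, (3,2) g=2 f=6, (4,2) g=1 f=6, (4,4) g=1 f=4, (5,3) g=1 f=6]; closed=[(2,3), (3,3), (4,3)]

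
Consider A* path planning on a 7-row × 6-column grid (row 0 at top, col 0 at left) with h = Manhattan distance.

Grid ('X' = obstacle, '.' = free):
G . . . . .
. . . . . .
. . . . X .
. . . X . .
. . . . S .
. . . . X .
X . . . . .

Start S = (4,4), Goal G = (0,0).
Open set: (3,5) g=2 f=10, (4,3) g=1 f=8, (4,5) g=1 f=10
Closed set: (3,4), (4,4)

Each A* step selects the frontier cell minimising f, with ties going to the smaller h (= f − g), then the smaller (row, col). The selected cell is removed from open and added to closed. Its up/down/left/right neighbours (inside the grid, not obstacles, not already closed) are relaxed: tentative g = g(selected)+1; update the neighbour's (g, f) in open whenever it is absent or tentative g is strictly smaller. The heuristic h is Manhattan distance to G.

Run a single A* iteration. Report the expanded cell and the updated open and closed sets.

expanded=(4,3); open=[(3,5) g=2 f=10, (4,2) g=2 f=8, (4,5) g=1 f=10, (5,3) g=2 f=10]; closed=[(3,4), (4,3), (4,4)]

step 1: expand (4,3) (f=8, h=7) → closed; open now [(3,5) g=2 f=10, (4,2) g=2 f=8, (4,5) g=1 f=10, (5,3) g=2 f=10]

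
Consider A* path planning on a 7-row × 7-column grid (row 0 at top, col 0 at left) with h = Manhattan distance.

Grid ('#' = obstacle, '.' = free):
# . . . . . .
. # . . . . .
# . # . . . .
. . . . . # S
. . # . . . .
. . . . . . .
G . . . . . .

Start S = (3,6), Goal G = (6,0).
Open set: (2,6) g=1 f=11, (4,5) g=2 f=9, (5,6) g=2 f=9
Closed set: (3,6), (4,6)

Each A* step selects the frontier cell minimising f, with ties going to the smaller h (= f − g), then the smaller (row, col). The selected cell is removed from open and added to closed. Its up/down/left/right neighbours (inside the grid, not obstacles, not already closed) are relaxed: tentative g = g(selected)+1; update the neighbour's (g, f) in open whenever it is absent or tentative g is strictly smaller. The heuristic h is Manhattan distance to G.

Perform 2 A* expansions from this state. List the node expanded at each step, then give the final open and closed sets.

step 1: expand (4,5) (f=9, h=7) → closed; open now [(2,6) g=1 f=11, (4,4) g=3 f=9, (5,5) g=3 f=9, (5,6) g=2 f=9]
step 2: expand (4,4) (f=9, h=6) → closed; open now [(2,6) g=1 f=11, (3,4) g=4 f=11, (4,3) g=4 f=9, (5,4) g=4 f=9, (5,5) g=3 f=9, (5,6) g=2 f=9]

order=[(4,5) → (4,4)]; open=[(2,6) g=1 f=11, (3,4) g=4 f=11, (4,3) g=4 f=9, (5,4) g=4 f=9, (5,5) g=3 f=9, (5,6) g=2 f=9]; closed=[(3,6), (4,4), (4,5), (4,6)]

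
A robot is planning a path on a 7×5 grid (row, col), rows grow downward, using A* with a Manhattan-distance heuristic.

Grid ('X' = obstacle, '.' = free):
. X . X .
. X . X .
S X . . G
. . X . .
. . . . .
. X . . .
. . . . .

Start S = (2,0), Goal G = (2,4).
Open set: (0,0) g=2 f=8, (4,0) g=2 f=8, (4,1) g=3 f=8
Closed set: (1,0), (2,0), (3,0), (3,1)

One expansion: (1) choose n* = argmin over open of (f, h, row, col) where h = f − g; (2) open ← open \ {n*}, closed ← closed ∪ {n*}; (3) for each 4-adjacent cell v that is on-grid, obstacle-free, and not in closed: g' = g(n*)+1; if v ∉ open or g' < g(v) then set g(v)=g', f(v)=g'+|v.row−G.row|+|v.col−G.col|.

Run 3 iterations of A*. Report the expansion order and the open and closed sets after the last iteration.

order=[(4,1) → (4,2) → (4,3)]; open=[(0,0) g=2 f=8, (3,3) g=6 f=8, (4,0) g=2 f=8, (4,4) g=6 f=8, (5,2) g=5 f=10, (5,3) g=6 f=10]; closed=[(1,0), (2,0), (3,0), (3,1), (4,1), (4,2), (4,3)]

step 1: expand (4,1) (f=8, h=5) → closed; open now [(0,0) g=2 f=8, (4,0) g=2 f=8, (4,2) g=4 f=8]
step 2: expand (4,2) (f=8, h=4) → closed; open now [(0,0) g=2 f=8, (4,0) g=2 f=8, (4,3) g=5 f=8, (5,2) g=5 f=10]
step 3: expand (4,3) (f=8, h=3) → closed; open now [(0,0) g=2 f=8, (3,3) g=6 f=8, (4,0) g=2 f=8, (4,4) g=6 f=8, (5,2) g=5 f=10, (5,3) g=6 f=10]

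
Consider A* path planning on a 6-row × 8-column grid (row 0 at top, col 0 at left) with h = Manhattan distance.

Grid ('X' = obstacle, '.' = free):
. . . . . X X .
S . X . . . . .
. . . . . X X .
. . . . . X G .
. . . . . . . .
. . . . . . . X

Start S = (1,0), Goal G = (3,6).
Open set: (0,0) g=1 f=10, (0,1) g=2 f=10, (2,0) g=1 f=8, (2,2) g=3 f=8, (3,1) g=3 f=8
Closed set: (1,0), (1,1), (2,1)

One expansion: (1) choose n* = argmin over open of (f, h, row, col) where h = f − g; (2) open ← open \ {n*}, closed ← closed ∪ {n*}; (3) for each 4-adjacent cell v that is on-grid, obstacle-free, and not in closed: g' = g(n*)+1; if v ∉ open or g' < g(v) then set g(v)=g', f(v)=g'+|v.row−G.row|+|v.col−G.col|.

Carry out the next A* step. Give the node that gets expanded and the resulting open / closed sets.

expanded=(2,2); open=[(0,0) g=1 f=10, (0,1) g=2 f=10, (2,0) g=1 f=8, (2,3) g=4 f=8, (3,1) g=3 f=8, (3,2) g=4 f=8]; closed=[(1,0), (1,1), (2,1), (2,2)]

step 1: expand (2,2) (f=8, h=5) → closed; open now [(0,0) g=1 f=10, (0,1) g=2 f=10, (2,0) g=1 f=8, (2,3) g=4 f=8, (3,1) g=3 f=8, (3,2) g=4 f=8]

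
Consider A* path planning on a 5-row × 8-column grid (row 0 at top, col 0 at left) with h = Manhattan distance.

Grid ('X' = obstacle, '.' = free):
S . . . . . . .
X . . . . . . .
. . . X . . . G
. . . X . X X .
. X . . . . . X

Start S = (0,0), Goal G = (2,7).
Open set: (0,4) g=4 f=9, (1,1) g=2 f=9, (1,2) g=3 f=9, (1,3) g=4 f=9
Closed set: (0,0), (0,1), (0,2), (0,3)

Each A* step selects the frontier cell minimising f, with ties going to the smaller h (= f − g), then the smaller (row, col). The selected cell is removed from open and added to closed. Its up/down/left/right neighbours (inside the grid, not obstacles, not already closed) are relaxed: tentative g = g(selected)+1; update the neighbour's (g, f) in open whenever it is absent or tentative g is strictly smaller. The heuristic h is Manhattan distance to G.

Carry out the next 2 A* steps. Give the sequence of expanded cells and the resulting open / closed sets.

order=[(0,4) → (0,5)]; open=[(0,6) g=6 f=9, (1,1) g=2 f=9, (1,2) g=3 f=9, (1,3) g=4 f=9, (1,4) g=5 f=9, (1,5) g=6 f=9]; closed=[(0,0), (0,1), (0,2), (0,3), (0,4), (0,5)]

step 1: expand (0,4) (f=9, h=5) → closed; open now [(0,5) g=5 f=9, (1,1) g=2 f=9, (1,2) g=3 f=9, (1,3) g=4 f=9, (1,4) g=5 f=9]
step 2: expand (0,5) (f=9, h=4) → closed; open now [(0,6) g=6 f=9, (1,1) g=2 f=9, (1,2) g=3 f=9, (1,3) g=4 f=9, (1,4) g=5 f=9, (1,5) g=6 f=9]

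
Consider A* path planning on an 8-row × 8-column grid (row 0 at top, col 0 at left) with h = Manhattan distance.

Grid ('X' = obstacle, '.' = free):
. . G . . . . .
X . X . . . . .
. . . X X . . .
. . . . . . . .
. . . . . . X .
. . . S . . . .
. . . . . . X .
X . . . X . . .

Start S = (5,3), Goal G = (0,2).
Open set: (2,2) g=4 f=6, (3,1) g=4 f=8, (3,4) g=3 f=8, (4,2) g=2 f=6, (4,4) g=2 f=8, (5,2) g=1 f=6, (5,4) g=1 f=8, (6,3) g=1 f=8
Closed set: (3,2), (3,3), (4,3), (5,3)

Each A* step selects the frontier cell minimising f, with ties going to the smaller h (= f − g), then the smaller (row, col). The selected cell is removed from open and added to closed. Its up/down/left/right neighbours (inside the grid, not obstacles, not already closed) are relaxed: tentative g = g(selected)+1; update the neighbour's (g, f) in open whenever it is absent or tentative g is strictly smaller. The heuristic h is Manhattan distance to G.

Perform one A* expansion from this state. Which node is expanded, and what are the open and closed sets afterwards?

step 1: expand (2,2) (f=6, h=2) → closed; open now [(2,1) g=5 f=8, (3,1) g=4 f=8, (3,4) g=3 f=8, (4,2) g=2 f=6, (4,4) g=2 f=8, (5,2) g=1 f=6, (5,4) g=1 f=8, (6,3) g=1 f=8]

expanded=(2,2); open=[(2,1) g=5 f=8, (3,1) g=4 f=8, (3,4) g=3 f=8, (4,2) g=2 f=6, (4,4) g=2 f=8, (5,2) g=1 f=6, (5,4) g=1 f=8, (6,3) g=1 f=8]; closed=[(2,2), (3,2), (3,3), (4,3), (5,3)]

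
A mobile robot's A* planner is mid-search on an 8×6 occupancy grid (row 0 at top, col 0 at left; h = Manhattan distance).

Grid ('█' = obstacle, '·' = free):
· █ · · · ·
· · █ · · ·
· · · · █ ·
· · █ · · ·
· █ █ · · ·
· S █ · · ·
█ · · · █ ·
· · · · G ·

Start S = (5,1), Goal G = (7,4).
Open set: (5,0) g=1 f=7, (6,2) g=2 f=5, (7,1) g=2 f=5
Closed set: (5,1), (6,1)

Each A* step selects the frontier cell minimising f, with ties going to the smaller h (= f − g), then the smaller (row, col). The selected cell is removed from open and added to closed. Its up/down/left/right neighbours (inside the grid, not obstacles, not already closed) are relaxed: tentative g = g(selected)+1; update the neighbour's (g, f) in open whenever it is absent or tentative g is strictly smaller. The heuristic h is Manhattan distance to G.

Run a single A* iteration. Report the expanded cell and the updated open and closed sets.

step 1: expand (6,2) (f=5, h=3) → closed; open now [(5,0) g=1 f=7, (6,3) g=3 f=5, (7,1) g=2 f=5, (7,2) g=3 f=5]

expanded=(6,2); open=[(5,0) g=1 f=7, (6,3) g=3 f=5, (7,1) g=2 f=5, (7,2) g=3 f=5]; closed=[(5,1), (6,1), (6,2)]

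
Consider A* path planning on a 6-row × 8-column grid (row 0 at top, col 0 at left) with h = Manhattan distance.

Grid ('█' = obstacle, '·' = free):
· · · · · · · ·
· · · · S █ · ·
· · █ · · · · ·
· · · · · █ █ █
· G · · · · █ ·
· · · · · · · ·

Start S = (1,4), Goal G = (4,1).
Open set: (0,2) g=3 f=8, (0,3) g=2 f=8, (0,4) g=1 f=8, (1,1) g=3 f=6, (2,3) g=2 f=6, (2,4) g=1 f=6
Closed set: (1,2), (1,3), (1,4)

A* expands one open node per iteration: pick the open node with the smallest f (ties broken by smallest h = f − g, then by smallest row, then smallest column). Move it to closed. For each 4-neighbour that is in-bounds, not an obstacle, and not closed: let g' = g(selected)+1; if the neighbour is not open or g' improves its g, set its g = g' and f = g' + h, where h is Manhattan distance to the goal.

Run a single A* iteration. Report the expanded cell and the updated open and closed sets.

step 1: expand (1,1) (f=6, h=3) → closed; open now [(0,1) g=4 f=8, (0,2) g=3 f=8, (0,3) g=2 f=8, (0,4) g=1 f=8, (1,0) g=4 f=8, (2,1) g=4 f=6, (2,3) g=2 f=6, (2,4) g=1 f=6]

expanded=(1,1); open=[(0,1) g=4 f=8, (0,2) g=3 f=8, (0,3) g=2 f=8, (0,4) g=1 f=8, (1,0) g=4 f=8, (2,1) g=4 f=6, (2,3) g=2 f=6, (2,4) g=1 f=6]; closed=[(1,1), (1,2), (1,3), (1,4)]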